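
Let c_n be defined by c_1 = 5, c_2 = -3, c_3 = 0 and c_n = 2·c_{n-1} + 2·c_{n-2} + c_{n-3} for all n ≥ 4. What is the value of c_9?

-280

Compute successive terms:
c_4 = -1  c_5 = -5  c_6 = -12  c_7 = -35  c_8 = -99  c_9 = -280.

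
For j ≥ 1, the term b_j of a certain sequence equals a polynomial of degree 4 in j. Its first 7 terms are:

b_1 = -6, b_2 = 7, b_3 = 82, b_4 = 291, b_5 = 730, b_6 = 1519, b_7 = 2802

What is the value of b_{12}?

23347

1st diffs: 13, 75, 209, 439, 789, 1283.
2nd diffs: 62, 134, 230, 350, 494.
3rd diffs: 72, 96, 120, 144.
4th diffs: 24, 24, 24 (constant).
So b_j = j^4 + 2j^3 - 6j^2 + 2j - 5.
Evaluating at j = 12 gives b_{12} = 23347.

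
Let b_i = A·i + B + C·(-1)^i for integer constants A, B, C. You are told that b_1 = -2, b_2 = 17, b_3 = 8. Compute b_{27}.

Plug in i = 1, 2, 3: A + B - C = -2; 2A + B + C = 17; 3A + B - C = 8.
Subtracting the first from the second: A + 2C = 19.
Subtracting the second from the third: A - 2C = -9.
Solving: C = 7, A = 5, then B = 0.
So b_i = 5·i + 0 + 7·(-1)^i; at i=27 this is 128.

128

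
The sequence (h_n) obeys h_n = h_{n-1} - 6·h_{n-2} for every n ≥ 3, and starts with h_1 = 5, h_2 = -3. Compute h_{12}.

h_3 = -33  h_4 = -15  h_5 = 183  h_6 = 273  h_7 = -825  h_8 = -2463  h_9 = 2487  h_{10} = 17265  h_{11} = 2343  h_{12} = -101247.

-101247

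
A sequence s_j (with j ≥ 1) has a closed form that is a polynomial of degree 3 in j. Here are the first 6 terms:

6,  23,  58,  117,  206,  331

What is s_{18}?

1st diffs: 17, 35, 59, 89, 125.
2nd diffs: 18, 24, 30, 36.
3rd diffs: 6, 6, 6 (constant).
So s_j = j^3 + 3j^2 + j + 1.
Evaluating at j = 18 gives s_{18} = 6823.

6823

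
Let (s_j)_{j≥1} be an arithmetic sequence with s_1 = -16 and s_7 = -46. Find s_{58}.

-301

Common difference d = (-46 - (-16)) / (7 - 1) = -5.
s_j = -16 + (j - 1)·(-5).
s_{58} = -16 + 57·(-5) = -301.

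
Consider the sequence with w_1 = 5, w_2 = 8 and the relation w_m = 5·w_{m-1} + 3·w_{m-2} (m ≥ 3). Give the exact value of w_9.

Iterate the recurrence:
w_3 = 55  w_4 = 299  w_5 = 1660  w_6 = 9197  w_7 = 50965  w_8 = 282416  w_9 = 1564975.

1564975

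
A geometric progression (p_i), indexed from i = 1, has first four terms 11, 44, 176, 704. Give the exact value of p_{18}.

Common ratio r = 4.
p_i = 11·4^(i-1).
p_{18} = 11·4^17 = 188978561024.

188978561024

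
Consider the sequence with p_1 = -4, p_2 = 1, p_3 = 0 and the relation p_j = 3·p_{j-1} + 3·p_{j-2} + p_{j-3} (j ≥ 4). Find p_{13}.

Compute successive terms:
p_4 = -1;  p_5 = -2;  p_6 = -9;  p_7 = -34;  p_8 = -131;  p_9 = -504;  p_{10} = -1939;  p_{11} = -7460;  p_{12} = -28701;  p_{13} = -110422.

-110422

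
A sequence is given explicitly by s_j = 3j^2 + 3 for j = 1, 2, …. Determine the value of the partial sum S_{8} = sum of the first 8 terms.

636

Over j = 1..8: Σj = 36, Σj² = 204.
Total = (3)·204 + (3)·8 = 636.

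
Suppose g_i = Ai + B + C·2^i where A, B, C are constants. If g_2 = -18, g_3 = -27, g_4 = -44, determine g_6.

Plug in i = 2, 3, 4: 2A + B + 4C = -18; 3A + B + 8C = -27; 4A + B + 16C = -44.
Subtracting the first from the second: A + 4C = -9.
Subtracting the second from the third: A + 8C = -17.
Solving: C = -2, A = -1, then B = -8.
So g_i = -1·i + (-8) + (-2)·2^i; at i=6 this is -142.

-142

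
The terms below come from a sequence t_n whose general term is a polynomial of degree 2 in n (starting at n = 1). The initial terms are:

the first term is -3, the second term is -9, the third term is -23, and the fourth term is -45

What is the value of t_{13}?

-603

1st diffs: -6, -14, -22.
2nd diffs: -8, -8 (constant).
So t_n = -4n^2 + 6n - 5.
Evaluating at n = 13 gives t_{13} = -603.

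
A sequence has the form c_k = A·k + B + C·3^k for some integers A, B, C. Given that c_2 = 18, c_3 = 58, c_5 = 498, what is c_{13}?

Write the equations: 2A + B + 9C = 18; 3A + B + 27C = 58; 5A + B + 243C = 498.
Subtracting the first from the second: A + 18C = 40.
Subtracting the second from the third: 2A + 216C = 440.
Solving: C = 2, A = 4, then B = -8.
Therefore c_{13} = 52 + (-8) + 2·1594323 = 3188690.

3188690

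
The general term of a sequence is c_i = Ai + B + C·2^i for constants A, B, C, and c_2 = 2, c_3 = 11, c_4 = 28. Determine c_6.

The three given values yield: 2A + B + 4C = 2; 3A + B + 8C = 11; 4A + B + 16C = 28.
Subtracting the first from the second: A + 4C = 9.
Subtracting the second from the third: A + 8C = 17.
Solving: C = 2, A = 1, then B = -8.
So c_i = 1·i + (-8) + 2·2^i; at i=6 this is 126.

126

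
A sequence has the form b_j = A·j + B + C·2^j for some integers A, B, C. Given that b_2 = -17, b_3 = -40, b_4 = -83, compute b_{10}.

The three given values yield: 2A + B + 4C = -17; 3A + B + 8C = -40; 4A + B + 16C = -83.
Subtracting the first from the second: A + 4C = -23.
Subtracting the second from the third: A + 8C = -43.
Solving: C = -5, A = -3, then B = 9.
Therefore b_{10} = -30 + 9 + (-5)·1024 = -5141.

-5141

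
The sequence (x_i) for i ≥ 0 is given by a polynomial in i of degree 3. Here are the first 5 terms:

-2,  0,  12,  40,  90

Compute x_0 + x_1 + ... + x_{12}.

1st diffs: 2, 12, 28, 50.
2nd diffs: 10, 16, 22.
3rd diffs: 6, 6 (constant).
So x_i = i^3 + 2i^2 - i - 2.
Continuing: …, 168, 280, 432, 630, …, x_{12} = 2002.
Summing i = 0..12 (13 terms) gives 7280.

7280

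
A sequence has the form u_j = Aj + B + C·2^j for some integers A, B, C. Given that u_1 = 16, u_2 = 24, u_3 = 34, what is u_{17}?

131182

At j = 1, 2, 3: A + B + 2C = 16; 2A + B + 4C = 24; 3A + B + 8C = 34.
Subtracting the first from the second: A + 2C = 8.
Subtracting the second from the third: A + 4C = 10.
Solving: C = 1, A = 6, then B = 8.
Hence u_{17} = 6·17 + 8 + 1·131072 = 131182.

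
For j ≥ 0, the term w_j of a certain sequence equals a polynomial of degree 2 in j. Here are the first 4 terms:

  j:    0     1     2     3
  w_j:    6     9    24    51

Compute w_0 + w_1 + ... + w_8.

1st diffs: 3, 15, 27.
2nd diffs: 12, 12 (constant).
Newton forward-difference form: w_j = 6 + 3·C(j,1) + 12·C(j,2).
Continuing: …, 90, 141, 204, 279, …, w_8 = 366.
Summing j = 0..8 (9 terms) gives 1170.

1170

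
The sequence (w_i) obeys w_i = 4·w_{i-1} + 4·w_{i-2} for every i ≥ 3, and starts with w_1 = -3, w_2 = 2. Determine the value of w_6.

-224

Applying the relation repeatedly:
w_3 = -4;  w_4 = -8;  w_5 = -48;  w_6 = -224.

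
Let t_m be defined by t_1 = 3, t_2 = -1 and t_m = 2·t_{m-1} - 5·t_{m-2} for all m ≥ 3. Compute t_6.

Compute successive terms:
t_3 = -17, t_4 = -29, t_5 = 27, t_6 = 199.

199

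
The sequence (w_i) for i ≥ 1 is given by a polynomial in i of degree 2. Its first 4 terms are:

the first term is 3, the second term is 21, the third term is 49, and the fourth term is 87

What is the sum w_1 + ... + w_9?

1515

1st diffs: 18, 28, 38.
2nd diffs: 10, 10 (constant).
Newton forward-difference form: w_i = 3 + 18·C(i-1,1) + 10·C(i-1,2).
Continuing: …, 135, 193, 261, 339, …, w_9 = 427.
Summing i = 1..9 (9 terms) gives 1515.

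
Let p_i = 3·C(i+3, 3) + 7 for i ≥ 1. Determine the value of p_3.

C(6, 3) = 20, so p_3 = 67.

67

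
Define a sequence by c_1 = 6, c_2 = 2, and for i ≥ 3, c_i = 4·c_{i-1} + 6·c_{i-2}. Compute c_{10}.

Compute successive terms:
c_3 = 44;  c_4 = 188;  c_5 = 1016;  c_6 = 5192;  c_7 = 26864;  c_8 = 138608;  c_9 = 715616;  c_{10} = 3694112.

3694112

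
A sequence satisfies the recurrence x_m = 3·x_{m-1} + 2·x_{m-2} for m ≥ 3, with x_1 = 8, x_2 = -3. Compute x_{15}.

x_3 = 7;  x_4 = 15;  x_5 = 59;  …;  x_{12} = 423351;  x_{13} = 1507787;  x_{14} = 5370063;  x_{15} = 19125763.

19125763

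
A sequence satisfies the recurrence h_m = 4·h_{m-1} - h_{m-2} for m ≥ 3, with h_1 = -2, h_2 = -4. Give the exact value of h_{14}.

Compute successive terms:
h_3 = -14; h_4 = -52; h_5 = -194; …; h_{11} = -524174; h_{12} = -1956244; h_{13} = -7300802; h_{14} = -27246964.

-27246964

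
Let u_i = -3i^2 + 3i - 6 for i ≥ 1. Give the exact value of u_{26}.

u_{26} = -3·26^2 + 3·26 - 6 = -1956.

-1956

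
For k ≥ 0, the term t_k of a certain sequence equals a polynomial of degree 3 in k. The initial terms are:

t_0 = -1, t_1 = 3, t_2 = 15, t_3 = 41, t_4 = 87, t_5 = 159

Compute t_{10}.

1st diffs: 4, 12, 26, 46, 72.
2nd diffs: 8, 14, 20, 26.
3rd diffs: 6, 6, 6 (constant).
Newton forward-difference form: t_k = -1 + 4·C(k,1) + 8·C(k,2) + 6·C(k,3).
At k = 10: k = 10, so t_{10} = -1 + 40 + 360 + 720 = 1119.

1119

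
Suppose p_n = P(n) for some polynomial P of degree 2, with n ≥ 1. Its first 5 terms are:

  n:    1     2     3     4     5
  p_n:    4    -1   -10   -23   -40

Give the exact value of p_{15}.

1st diffs: -5, -9, -13, -17.
2nd diffs: -4, -4, -4 (constant).
Newton forward-difference form: p_n = 4 + (-5)·C(n-1,1) + (-4)·C(n-1,2).
At n = 15: n-1 = 14, so p_{15} = 4 - 70 - 364 = -430.

-430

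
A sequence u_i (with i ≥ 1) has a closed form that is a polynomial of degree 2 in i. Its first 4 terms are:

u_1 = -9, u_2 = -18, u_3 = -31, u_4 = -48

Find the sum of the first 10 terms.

-975

1st diffs: -9, -13, -17.
2nd diffs: -4, -4 (constant).
Newton forward-difference form: u_i = -9 + (-9)·C(i-1,1) + (-4)·C(i-1,2).
Continuing: …, -69, -94, -123, -156, …, u_{10} = -234.
Summing i = 1..10 (10 terms) gives -975.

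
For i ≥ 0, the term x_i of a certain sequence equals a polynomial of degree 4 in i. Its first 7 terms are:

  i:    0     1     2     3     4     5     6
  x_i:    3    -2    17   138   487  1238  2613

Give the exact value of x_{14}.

78557

1st diffs: -5, 19, 121, 349, 751, 1375.
2nd diffs: 24, 102, 228, 402, 624.
3rd diffs: 78, 126, 174, 222.
4th diffs: 48, 48, 48 (constant).
Newton forward-difference form: x_i = 3 + (-5)·C(i,1) + 24·C(i,2) + 78·C(i,3) + 48·C(i,4).
At i = 14: i = 14, so x_{14} = 3 - 70 + 2184 + 28392 + 48048 = 78557.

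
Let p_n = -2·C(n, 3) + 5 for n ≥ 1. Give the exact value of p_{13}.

-567

C(13, 3) = 286, so p_{13} = -567.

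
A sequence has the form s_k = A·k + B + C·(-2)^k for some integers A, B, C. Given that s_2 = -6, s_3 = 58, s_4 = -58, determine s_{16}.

Write the equations: 2A + B + 4C = -6; 3A + B - 8C = 58; 4A + B + 16C = -58.
Subtracting the first from the second: A - 12C = 64.
Subtracting the second from the third: A + 24C = -116.
Solving: C = -5, A = 4, then B = 6.
Hence s_{16} = 4·16 + 6 + (-5)·65536 = -327610.

-327610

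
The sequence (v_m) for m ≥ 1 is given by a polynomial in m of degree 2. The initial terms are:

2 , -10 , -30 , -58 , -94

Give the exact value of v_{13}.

-670

1st diffs: -12, -20, -28, -36.
2nd diffs: -8, -8, -8 (constant).
Newton forward-difference form: v_m = 2 + (-12)·C(m-1,1) + (-8)·C(m-1,2).
At m = 13: m-1 = 12, so v_{13} = 2 - 144 - 528 = -670.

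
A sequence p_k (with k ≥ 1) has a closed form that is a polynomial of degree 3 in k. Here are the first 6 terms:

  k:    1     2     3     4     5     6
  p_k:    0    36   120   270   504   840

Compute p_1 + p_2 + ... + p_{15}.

50190

1st diffs: 36, 84, 150, 234, 336.
2nd diffs: 48, 66, 84, 102.
3rd diffs: 18, 18, 18 (constant).
So p_k = 3k^3 + 6k^2 - 3k - 6.
Continuing: …, 1296, 1890, 2640, 3564, …, p_{15} = 11424.
Summing k = 1..15 (15 terms) gives 50190.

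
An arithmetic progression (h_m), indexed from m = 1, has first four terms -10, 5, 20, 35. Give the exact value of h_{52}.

Common difference d = 15.
h_m = -10 + (m - 1)·15.
h_{52} = -10 + 51·15 = 755.

755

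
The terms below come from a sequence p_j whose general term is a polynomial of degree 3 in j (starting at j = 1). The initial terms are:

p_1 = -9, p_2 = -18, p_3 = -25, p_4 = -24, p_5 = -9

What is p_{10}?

486

1st diffs: -9, -7, 1, 15.
2nd diffs: 2, 8, 14.
3rd diffs: 6, 6 (constant).
Newton forward-difference form: p_j = -9 + (-9)·C(j-1,1) + 2·C(j-1,2) + 6·C(j-1,3).
At j = 10: j-1 = 9, so p_{10} = -9 - 81 + 72 + 504 = 486.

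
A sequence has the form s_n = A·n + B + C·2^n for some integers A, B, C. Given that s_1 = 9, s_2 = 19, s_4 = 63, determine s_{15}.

98363

Plug in n = 1, 2, 4: A + B + 2C = 9; 2A + B + 4C = 19; 4A + B + 16C = 63.
Subtracting the first from the second: A + 2C = 10.
Subtracting the second from the third: 2A + 12C = 44.
Solving: C = 3, A = 4, then B = -1.
Therefore s_{15} = 60 + (-1) + 3·32768 = 98363.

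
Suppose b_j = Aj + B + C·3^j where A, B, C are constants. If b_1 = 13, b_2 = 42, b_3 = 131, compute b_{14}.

At j = 1, 2, 3: A + B + 3C = 13; 2A + B + 9C = 42; 3A + B + 27C = 131.
Subtracting the first from the second: A + 6C = 29.
Subtracting the second from the third: A + 18C = 89.
Solving: C = 5, A = -1, then B = -1.
Therefore b_{14} = -14 + (-1) + 5·4782969 = 23914830.

23914830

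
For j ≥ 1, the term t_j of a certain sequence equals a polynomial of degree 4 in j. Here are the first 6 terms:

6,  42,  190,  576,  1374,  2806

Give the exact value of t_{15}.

104614

1st diffs: 36, 148, 386, 798, 1432.
2nd diffs: 112, 238, 412, 634.
3rd diffs: 126, 174, 222.
4th diffs: 48, 48 (constant).
So t_j = 2j^4 + j^3 - j + 4.
Evaluating at j = 15 gives t_{15} = 104614.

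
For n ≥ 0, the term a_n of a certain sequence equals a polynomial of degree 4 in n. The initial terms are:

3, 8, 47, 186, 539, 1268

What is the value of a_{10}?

19583

1st diffs: 5, 39, 139, 353, 729.
2nd diffs: 34, 100, 214, 376.
3rd diffs: 66, 114, 162.
4th diffs: 48, 48 (constant).
Newton forward-difference form: a_n = 3 + 5·C(n,1) + 34·C(n,2) + 66·C(n,3) + 48·C(n,4).
At n = 10: n = 10, so a_{10} = 3 + 50 + 1530 + 7920 + 10080 = 19583.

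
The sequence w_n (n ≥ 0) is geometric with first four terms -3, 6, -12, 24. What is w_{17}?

Common ratio r = -2.
w_n = (-3)·(-2)^(n-0).
w_{17} = (-3)·(-2)^17 = 393216.

393216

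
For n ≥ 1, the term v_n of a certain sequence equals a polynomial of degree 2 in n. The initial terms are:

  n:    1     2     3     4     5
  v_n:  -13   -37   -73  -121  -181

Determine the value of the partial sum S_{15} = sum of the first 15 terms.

-8175

1st diffs: -24, -36, -48, -60.
2nd diffs: -12, -12, -12 (constant).
Newton forward-difference form: v_n = -13 + (-24)·C(n-1,1) + (-12)·C(n-1,2).
Continuing: …, -253, -337, -433, -541, …, v_{15} = -1441.
Summing n = 1..15 (15 terms) gives -8175.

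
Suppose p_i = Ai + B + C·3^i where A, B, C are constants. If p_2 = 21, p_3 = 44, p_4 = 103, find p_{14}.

The three given values yield: 2A + B + 9C = 21; 3A + B + 27C = 44; 4A + B + 81C = 103.
Subtracting the first from the second: A + 18C = 23.
Subtracting the second from the third: A + 54C = 59.
Solving: C = 1, A = 5, then B = 2.
Hence p_{14} = 5·14 + 2 + 1·4782969 = 4783041.

4783041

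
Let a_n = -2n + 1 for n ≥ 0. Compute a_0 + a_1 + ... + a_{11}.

Over n = 0..11: Σn = 66.
Total = (-2)·66 + (1)·12 = -120.

-120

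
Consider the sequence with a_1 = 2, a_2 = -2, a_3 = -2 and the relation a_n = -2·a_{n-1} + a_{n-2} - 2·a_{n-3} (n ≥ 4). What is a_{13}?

10726

Iterate the recurrence:
a_4 = -2, a_5 = 6, a_6 = -10, a_7 = 30, a_8 = -82, a_9 = 214, a_{10} = -570, a_{11} = 1518, a_{12} = -4034, a_{13} = 10726.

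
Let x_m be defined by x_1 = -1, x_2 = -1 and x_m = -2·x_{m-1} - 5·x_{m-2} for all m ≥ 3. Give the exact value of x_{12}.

Iterate the recurrence:
x_3 = 7;  x_4 = -9;  x_5 = -17;  x_6 = 79;  x_7 = -73;  x_8 = -249;  x_9 = 863;  x_{10} = -481;  x_{11} = -3353;  x_{12} = 9111.

9111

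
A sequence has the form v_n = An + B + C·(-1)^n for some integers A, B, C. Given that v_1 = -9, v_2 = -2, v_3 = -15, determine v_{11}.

At n = 1, 2, 3: A + B - C = -9; 2A + B + C = -2; 3A + B - C = -15.
Subtracting the first from the second: A + 2C = 7.
Subtracting the second from the third: A - 2C = -13.
Solving: C = 5, A = -3, then B = -1.
Hence v_{11} = -3·11 + (-1) + 5·(-1) = -39.

-39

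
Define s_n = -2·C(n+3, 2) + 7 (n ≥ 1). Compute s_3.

-23

C(6, 2) = 15, so s_3 = -23.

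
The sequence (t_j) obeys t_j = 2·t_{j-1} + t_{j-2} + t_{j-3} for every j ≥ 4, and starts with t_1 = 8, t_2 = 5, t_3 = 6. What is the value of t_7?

Iterate the recurrence:
t_4 = 25; t_5 = 61; t_6 = 153; t_7 = 392.

392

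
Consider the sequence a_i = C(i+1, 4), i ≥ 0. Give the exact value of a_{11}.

C(12, 4) = 495, so a_{11} = 495.

495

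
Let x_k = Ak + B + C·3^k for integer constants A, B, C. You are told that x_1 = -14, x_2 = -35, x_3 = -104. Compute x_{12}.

Plug in k = 1, 2, 3: A + B + 3C = -14; 2A + B + 9C = -35; 3A + B + 27C = -104.
Subtracting the first from the second: A + 6C = -21.
Subtracting the second from the third: A + 18C = -69.
Solving: C = -4, A = 3, then B = -5.
So x_k = 3·k + (-5) + (-4)·3^k; at k=12 this is -2125733.

-2125733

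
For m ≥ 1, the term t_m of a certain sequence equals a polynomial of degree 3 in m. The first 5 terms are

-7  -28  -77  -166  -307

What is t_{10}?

1st diffs: -21, -49, -89, -141.
2nd diffs: -28, -40, -52.
3rd diffs: -12, -12 (constant).
So t_m = -2m^3 - 2m^2 - m - 2.
Evaluating at m = 10 gives t_{10} = -2212.

-2212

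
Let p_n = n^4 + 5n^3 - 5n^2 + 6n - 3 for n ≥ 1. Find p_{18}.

p_{18} = 1·18^4 + 5·18^3 - 5·18^2 + 6·18 - 3 = 132621.

132621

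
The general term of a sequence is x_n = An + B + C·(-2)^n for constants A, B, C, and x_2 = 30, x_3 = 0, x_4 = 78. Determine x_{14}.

Plug in n = 2, 3, 4: 2A + B + 4C = 30; 3A + B - 8C = 0; 4A + B + 16C = 78.
Subtracting the first from the second: A - 12C = -30.
Subtracting the second from the third: A + 24C = 78.
Solving: C = 3, A = 6, then B = 6.
Hence x_{14} = 6·14 + 6 + 3·16384 = 49242.

49242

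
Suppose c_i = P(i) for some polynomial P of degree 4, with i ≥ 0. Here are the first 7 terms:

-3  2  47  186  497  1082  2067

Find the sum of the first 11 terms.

1st diffs: 5, 45, 139, 311, 585, 985.
2nd diffs: 40, 94, 172, 274, 400.
3rd diffs: 54, 78, 102, 126.
4th diffs: 24, 24, 24 (constant).
Newton forward-difference form: c_i = -3 + 5·C(i,1) + 40·C(i,2) + 54·C(i,3) + 24·C(i,4).
Continuing: 3602, 5861, 9042, 13367.
Summing i = 0..10 (11 terms) gives 35750.

35750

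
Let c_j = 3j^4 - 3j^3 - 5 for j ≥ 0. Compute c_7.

6169

c_7 = 3·7^4 - 3·7^3 - 5 = 6169.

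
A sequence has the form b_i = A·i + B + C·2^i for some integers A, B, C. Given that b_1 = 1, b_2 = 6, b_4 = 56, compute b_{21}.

Plug in i = 1, 2, 4: A + B + 2C = 1; 2A + B + 4C = 6; 4A + B + 16C = 56.
Subtracting the first from the second: A + 2C = 5.
Subtracting the second from the third: 2A + 12C = 50.
Solving: C = 5, A = -5, then B = -4.
Hence b_{21} = -5·21 + (-4) + 5·2097152 = 10485651.

10485651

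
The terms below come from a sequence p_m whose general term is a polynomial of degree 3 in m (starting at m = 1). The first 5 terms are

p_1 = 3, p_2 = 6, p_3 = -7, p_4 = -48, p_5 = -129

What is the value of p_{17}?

1st diffs: 3, -13, -41, -81.
2nd diffs: -16, -28, -40.
3rd diffs: -12, -12 (constant).
Newton forward-difference form: p_m = 3 + 3·C(m-1,1) + (-16)·C(m-1,2) + (-12)·C(m-1,3).
At m = 17: m-1 = 16, so p_{17} = 3 + 48 - 1920 - 6720 = -8589.

-8589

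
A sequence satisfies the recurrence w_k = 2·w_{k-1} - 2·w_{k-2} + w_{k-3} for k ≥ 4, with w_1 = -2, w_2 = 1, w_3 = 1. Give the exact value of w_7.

Applying the relation repeatedly:
w_4 = -2;  w_5 = -5;  w_6 = -5;  w_7 = -2.

-2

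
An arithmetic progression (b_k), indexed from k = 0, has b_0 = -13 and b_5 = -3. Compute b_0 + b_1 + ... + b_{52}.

2067

Common difference d = (-3 - (-13)) / (5 - 0) = 2.
b_k = -13 + (k - 0)·2.
b_{52} = 91; S = 53·(-13 + 91)/2 = 2067.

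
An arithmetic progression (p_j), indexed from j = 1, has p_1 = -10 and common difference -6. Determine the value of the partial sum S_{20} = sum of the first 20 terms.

-1340

p_j = -10 + (j - 1)·(-6).
p_{20} = -124; S = 20·(-10 + (-124))/2 = -1340.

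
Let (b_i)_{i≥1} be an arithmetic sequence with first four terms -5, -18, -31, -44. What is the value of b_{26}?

-330

Common difference d = -13.
b_i = -5 + (i - 1)·(-13).
b_{26} = -5 + 25·(-13) = -330.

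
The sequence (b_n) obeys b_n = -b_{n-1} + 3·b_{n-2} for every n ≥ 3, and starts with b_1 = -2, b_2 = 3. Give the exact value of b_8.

Applying the relation repeatedly:
b_3 = -9, b_4 = 18, b_5 = -45, b_6 = 99, b_7 = -234, b_8 = 531.

531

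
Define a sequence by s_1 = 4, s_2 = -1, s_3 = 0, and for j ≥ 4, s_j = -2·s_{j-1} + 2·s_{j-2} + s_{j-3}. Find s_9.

-248

Applying the relation repeatedly:
s_4 = 2; s_5 = -5; s_6 = 14; s_7 = -36; s_8 = 95; s_9 = -248.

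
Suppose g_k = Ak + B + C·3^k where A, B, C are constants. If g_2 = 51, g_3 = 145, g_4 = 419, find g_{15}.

Write the equations: 2A + B + 9C = 51; 3A + B + 27C = 145; 4A + B + 81C = 419.
Subtracting the first from the second: A + 18C = 94.
Subtracting the second from the third: A + 54C = 274.
Solving: C = 5, A = 4, then B = -2.
Therefore g_{15} = 60 + (-2) + 5·14348907 = 71744593.

71744593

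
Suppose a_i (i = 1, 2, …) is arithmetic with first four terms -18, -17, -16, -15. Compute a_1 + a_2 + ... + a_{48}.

264

Common difference d = 1.
a_i = -18 + (i - 1)·1.
a_{48} = 29; S = 48·(-18 + 29)/2 = 264.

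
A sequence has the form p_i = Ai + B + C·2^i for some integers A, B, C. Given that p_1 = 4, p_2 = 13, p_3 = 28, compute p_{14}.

49189

Write the equations: A + B + 2C = 4; 2A + B + 4C = 13; 3A + B + 8C = 28.
Subtracting the first from the second: A + 2C = 9.
Subtracting the second from the third: A + 4C = 15.
Solving: C = 3, A = 3, then B = -5.
Hence p_{14} = 3·14 + (-5) + 3·16384 = 49189.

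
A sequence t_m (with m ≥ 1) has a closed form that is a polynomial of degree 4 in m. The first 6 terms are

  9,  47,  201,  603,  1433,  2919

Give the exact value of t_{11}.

31529

1st diffs: 38, 154, 402, 830, 1486.
2nd diffs: 116, 248, 428, 656.
3rd diffs: 132, 180, 228.
4th diffs: 48, 48 (constant).
So t_m = 2m^4 + 2m^3 - 4m^2 + 6m + 3.
Evaluating at m = 11 gives t_{11} = 31529.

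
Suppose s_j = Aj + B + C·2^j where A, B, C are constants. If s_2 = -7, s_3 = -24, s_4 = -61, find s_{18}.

-1310659

At j = 2, 3, 4: 2A + B + 4C = -7; 3A + B + 8C = -24; 4A + B + 16C = -61.
Subtracting the first from the second: A + 4C = -17.
Subtracting the second from the third: A + 8C = -37.
Solving: C = -5, A = 3, then B = 7.
So s_j = 3·j + 7 + (-5)·2^j; at j=18 this is -1310659.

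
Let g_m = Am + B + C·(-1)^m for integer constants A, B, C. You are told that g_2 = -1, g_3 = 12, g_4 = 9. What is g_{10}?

At m = 2, 3, 4: 2A + B + C = -1; 3A + B - C = 12; 4A + B + C = 9.
Subtracting the first from the second: A - 2C = 13.
Subtracting the second from the third: A + 2C = -3.
Solving: C = -4, A = 5, then B = -7.
Hence g_{10} = 5·10 + (-7) + (-4)·1 = 39.

39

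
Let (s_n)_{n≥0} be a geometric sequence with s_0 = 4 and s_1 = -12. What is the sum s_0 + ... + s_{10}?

177148

Common ratio r = -3.
s_n = 4·(-3)^(n-0).
S = 4·((-3)^11 - 1)/(-3 - 1) = 4·(-177147 - 1)/(-4) = 177148.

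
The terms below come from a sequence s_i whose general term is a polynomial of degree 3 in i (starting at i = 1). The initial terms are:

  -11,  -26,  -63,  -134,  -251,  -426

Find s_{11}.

1st diffs: -15, -37, -71, -117, -175.
2nd diffs: -22, -34, -46, -58.
3rd diffs: -12, -12, -12 (constant).
Newton forward-difference form: s_i = -11 + (-15)·C(i-1,1) + (-22)·C(i-1,2) + (-12)·C(i-1,3).
At i = 11: i-1 = 10, so s_{11} = -11 - 150 - 990 - 1440 = -2591.

-2591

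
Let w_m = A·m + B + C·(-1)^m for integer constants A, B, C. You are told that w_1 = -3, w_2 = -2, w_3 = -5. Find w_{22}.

-22

Plug in m = 1, 2, 3: A + B - C = -3; 2A + B + C = -2; 3A + B - C = -5.
Subtracting the first from the second: A + 2C = 1.
Subtracting the second from the third: A - 2C = -3.
Solving: C = 1, A = -1, then B = -1.
So w_m = -1·m + (-1) + 1·(-1)^m; at m=22 this is -22.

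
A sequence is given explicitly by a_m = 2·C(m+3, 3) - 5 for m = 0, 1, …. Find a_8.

C(11, 3) = 165, so a_8 = 325.

325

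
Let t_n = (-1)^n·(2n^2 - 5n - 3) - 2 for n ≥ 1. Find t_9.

(-1)^9 = -1; 2n^2 - 5n - 3 at n=9 is 114; so t_9 = -116.

-116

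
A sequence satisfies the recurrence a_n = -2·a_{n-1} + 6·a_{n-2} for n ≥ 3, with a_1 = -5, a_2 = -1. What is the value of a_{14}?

27458624

Compute successive terms:
a_3 = -28;  a_4 = 50;  a_5 = -268;  …;  a_{11} = -567232;  a_{12} = 2065184;  a_{13} = -7533760;  a_{14} = 27458624.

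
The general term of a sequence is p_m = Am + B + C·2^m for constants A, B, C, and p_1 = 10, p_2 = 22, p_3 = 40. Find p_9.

1588

Write the equations: A + B + 2C = 10; 2A + B + 4C = 22; 3A + B + 8C = 40.
Subtracting the first from the second: A + 2C = 12.
Subtracting the second from the third: A + 4C = 18.
Solving: C = 3, A = 6, then B = -2.
Hence p_9 = 6·9 + (-2) + 3·512 = 1588.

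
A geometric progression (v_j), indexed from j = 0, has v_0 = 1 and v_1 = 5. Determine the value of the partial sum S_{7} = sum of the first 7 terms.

19531

Common ratio r = 5.
v_j = 1·5^(j-0).
S = 1·(5^7 - 1)/(5 - 1) = 1·(78125 - 1)/(4) = 19531.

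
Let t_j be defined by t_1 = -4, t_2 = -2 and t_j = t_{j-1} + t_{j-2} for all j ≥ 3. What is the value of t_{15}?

Applying the relation repeatedly:
t_3 = -6  t_4 = -8  t_5 = -14  …  t_{12} = -398  t_{13} = -644  t_{14} = -1042  t_{15} = -1686.

-1686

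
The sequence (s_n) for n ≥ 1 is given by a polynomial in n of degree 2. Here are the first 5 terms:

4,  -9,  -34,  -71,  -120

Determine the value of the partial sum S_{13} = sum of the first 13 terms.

1st diffs: -13, -25, -37, -49.
2nd diffs: -12, -12, -12 (constant).
Newton forward-difference form: s_n = 4 + (-13)·C(n-1,1) + (-12)·C(n-1,2).
Continuing: …, -181, -254, -339, -436, …, s_{13} = -944.
Summing n = 1..13 (13 terms) gives -4394.

-4394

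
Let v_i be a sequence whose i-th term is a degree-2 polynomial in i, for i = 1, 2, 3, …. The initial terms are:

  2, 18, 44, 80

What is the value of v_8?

1st diffs: 16, 26, 36.
2nd diffs: 10, 10 (constant).
Newton forward-difference form: v_i = 2 + 16·C(i-1,1) + 10·C(i-1,2).
At i = 8: i-1 = 7, so v_8 = 2 + 112 + 210 = 324.

324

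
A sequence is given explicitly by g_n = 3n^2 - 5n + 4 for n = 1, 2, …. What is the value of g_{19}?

g_{19} = 3·19^2 - 5·19 + 4 = 992.

992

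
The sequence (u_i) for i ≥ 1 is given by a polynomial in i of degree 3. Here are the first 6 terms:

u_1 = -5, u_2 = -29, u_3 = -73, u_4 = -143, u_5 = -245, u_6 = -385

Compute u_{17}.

1st diffs: -24, -44, -70, -102, -140.
2nd diffs: -20, -26, -32, -38.
3rd diffs: -6, -6, -6 (constant).
Newton forward-difference form: u_i = -5 + (-24)·C(i-1,1) + (-20)·C(i-1,2) + (-6)·C(i-1,3).
At i = 17: i-1 = 16, so u_{17} = -5 - 384 - 2400 - 3360 = -6149.

-6149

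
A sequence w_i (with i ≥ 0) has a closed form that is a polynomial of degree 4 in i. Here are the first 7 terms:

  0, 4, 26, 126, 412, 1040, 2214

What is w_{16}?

123184

1st diffs: 4, 22, 100, 286, 628, 1174.
2nd diffs: 18, 78, 186, 342, 546.
3rd diffs: 60, 108, 156, 204.
4th diffs: 48, 48, 48 (constant).
So w_i = 2i^4 - 2i^3 + i^2 + 3i.
Evaluating at i = 16 gives w_{16} = 123184.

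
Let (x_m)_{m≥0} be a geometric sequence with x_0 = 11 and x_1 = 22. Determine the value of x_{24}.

184549376

Common ratio r = 2.
x_m = 11·2^(m-0).
x_{24} = 11·2^24 = 184549376.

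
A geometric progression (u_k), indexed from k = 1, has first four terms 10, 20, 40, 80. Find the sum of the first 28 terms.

2684354550

Common ratio r = 2.
u_k = 10·2^(k-1).
S = 10·(2^28 - 1)/(2 - 1) = 10·(268435456 - 1)/(1) = 2684354550.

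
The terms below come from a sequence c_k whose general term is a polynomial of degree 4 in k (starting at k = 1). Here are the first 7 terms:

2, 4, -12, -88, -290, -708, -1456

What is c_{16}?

1st diffs: 2, -16, -76, -202, -418, -748.
2nd diffs: -18, -60, -126, -216, -330.
3rd diffs: -42, -66, -90, -114.
4th diffs: -24, -24, -24 (constant).
Newton forward-difference form: c_k = 2 + 2·C(k-1,1) + (-18)·C(k-1,2) + (-42)·C(k-1,3) + (-24)·C(k-1,4).
At k = 16: k-1 = 15, so c_{16} = 2 + 30 - 1890 - 19110 - 32760 = -53728.

-53728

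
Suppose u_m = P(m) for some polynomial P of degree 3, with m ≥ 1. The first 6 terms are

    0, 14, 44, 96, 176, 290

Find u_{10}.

1206

1st diffs: 14, 30, 52, 80, 114.
2nd diffs: 16, 22, 28, 34.
3rd diffs: 6, 6, 6 (constant).
Newton forward-difference form: u_m = 14·C(m-1,1) + 16·C(m-1,2) + 6·C(m-1,3).
At m = 10: m-1 = 9, so u_{10} = 126 + 576 + 504 = 1206.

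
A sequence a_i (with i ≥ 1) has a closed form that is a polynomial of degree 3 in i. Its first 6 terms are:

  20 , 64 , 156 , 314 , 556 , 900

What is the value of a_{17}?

16564

1st diffs: 44, 92, 158, 242, 344.
2nd diffs: 48, 66, 84, 102.
3rd diffs: 18, 18, 18 (constant).
Newton forward-difference form: a_i = 20 + 44·C(i-1,1) + 48·C(i-1,2) + 18·C(i-1,3).
At i = 17: i-1 = 16, so a_{17} = 20 + 704 + 5760 + 10080 = 16564.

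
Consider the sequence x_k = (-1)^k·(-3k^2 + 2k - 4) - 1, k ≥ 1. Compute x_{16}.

(-1)^16 = 1; -3k^2 + 2k - 4 at k=16 is -740; so x_{16} = -741.

-741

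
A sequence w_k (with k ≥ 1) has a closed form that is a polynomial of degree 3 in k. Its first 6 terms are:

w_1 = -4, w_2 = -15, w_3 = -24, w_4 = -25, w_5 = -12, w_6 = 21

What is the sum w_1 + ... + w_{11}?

1661

1st diffs: -11, -9, -1, 13, 33.
2nd diffs: 2, 8, 14, 20.
3rd diffs: 6, 6, 6 (constant).
Newton forward-difference form: w_k = -4 + (-11)·C(k-1,1) + 2·C(k-1,2) + 6·C(k-1,3).
Continuing: …, 80, 171, 300, 473, …, w_{11} = 696.
Summing k = 1..11 (11 terms) gives 1661.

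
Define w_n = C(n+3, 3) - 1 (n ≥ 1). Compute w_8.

164

C(11, 3) = 165, so w_8 = 164.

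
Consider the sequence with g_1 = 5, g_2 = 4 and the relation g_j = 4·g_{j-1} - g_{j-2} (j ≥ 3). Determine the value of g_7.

g_3 = 11  g_4 = 40  g_5 = 149  g_6 = 556  g_7 = 2075.

2075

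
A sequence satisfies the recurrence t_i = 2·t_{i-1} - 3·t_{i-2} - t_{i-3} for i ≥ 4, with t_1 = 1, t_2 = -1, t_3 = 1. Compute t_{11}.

376

t_4 = 4  t_5 = 6  t_6 = -1  t_7 = -24  t_8 = -51  t_9 = -29  t_{10} = 119  t_{11} = 376.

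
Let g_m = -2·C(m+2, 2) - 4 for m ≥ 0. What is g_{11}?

C(13, 2) = 78, so g_{11} = -160.

-160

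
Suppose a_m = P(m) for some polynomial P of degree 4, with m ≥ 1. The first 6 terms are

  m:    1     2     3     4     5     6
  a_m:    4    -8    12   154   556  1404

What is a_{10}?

14656

1st diffs: -12, 20, 142, 402, 848.
2nd diffs: 32, 122, 260, 446.
3rd diffs: 90, 138, 186.
4th diffs: 48, 48 (constant).
Newton forward-difference form: a_m = 4 + (-12)·C(m-1,1) + 32·C(m-1,2) + 90·C(m-1,3) + 48·C(m-1,4).
At m = 10: m-1 = 9, so a_{10} = 4 - 108 + 1152 + 7560 + 6048 = 14656.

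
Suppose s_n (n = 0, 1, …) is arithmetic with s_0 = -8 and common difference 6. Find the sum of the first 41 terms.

4592

s_n = -8 + (n - 0)·6.
s_{40} = 232; S = 41·(-8 + 232)/2 = 4592.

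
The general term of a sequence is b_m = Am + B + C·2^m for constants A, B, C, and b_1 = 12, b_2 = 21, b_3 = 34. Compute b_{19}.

At m = 1, 2, 3: A + B + 2C = 12; 2A + B + 4C = 21; 3A + B + 8C = 34.
Subtracting the first from the second: A + 2C = 9.
Subtracting the second from the third: A + 4C = 13.
Solving: C = 2, A = 5, then B = 3.
So b_m = 5·m + 3 + 2·2^m; at m=19 this is 1048674.

1048674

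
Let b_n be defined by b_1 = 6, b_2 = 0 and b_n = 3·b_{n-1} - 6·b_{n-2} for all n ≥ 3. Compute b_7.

1620

Compute successive terms:
b_3 = -36; b_4 = -108; b_5 = -108; b_6 = 324; b_7 = 1620.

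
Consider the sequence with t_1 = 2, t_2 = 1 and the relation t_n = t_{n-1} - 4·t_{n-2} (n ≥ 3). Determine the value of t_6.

Step forward from the initial values:
t_3 = -7;  t_4 = -11;  t_5 = 17;  t_6 = 61.

61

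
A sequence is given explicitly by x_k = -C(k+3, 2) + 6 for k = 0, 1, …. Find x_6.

-30

C(9, 2) = 36, so x_6 = -30.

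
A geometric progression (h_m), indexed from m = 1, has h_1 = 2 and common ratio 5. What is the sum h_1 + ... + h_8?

195312

h_m = 2·5^(m-1).
S = 2·(5^8 - 1)/(5 - 1) = 2·(390625 - 1)/(4) = 195312.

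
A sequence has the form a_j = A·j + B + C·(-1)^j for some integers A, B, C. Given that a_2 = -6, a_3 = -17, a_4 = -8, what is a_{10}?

-14

The three given values yield: 2A + B + C = -6; 3A + B - C = -17; 4A + B + C = -8.
Subtracting the first from the second: A - 2C = -11.
Subtracting the second from the third: A + 2C = 9.
Solving: C = 5, A = -1, then B = -9.
Therefore a_{10} = -10 + (-9) + 5·1 = -14.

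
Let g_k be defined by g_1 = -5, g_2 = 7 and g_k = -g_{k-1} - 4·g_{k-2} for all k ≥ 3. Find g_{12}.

823

g_3 = 13;  g_4 = -41;  g_5 = -11;  g_6 = 175;  g_7 = -131;  g_8 = -569;  g_9 = 1093;  g_{10} = 1183;  g_{11} = -5555;  g_{12} = 823.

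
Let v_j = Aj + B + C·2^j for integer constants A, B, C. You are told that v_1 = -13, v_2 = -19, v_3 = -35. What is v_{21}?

-10485683

At j = 1, 2, 3: A + B + 2C = -13; 2A + B + 4C = -19; 3A + B + 8C = -35.
Subtracting the first from the second: A + 2C = -6.
Subtracting the second from the third: A + 4C = -16.
Solving: C = -5, A = 4, then B = -7.
So v_j = 4·j + (-7) + (-5)·2^j; at j=21 this is -10485683.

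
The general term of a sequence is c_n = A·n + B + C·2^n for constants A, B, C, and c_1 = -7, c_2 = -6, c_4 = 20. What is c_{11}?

Plug in n = 1, 2, 4: A + B + 2C = -7; 2A + B + 4C = -6; 4A + B + 16C = 20.
Subtracting the first from the second: A + 2C = 1.
Subtracting the second from the third: 2A + 12C = 26.
Solving: C = 3, A = -5, then B = -8.
Hence c_{11} = -5·11 + (-8) + 3·2048 = 6081.

6081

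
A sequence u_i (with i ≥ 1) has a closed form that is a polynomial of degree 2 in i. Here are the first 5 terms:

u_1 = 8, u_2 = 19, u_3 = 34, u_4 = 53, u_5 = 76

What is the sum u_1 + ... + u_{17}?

4352

1st diffs: 11, 15, 19, 23.
2nd diffs: 4, 4, 4 (constant).
So u_i = 2i^2 + 5i + 1.
Continuing: …, 103, 134, 169, 208, …, u_{17} = 664.
Summing i = 1..17 (17 terms) gives 4352.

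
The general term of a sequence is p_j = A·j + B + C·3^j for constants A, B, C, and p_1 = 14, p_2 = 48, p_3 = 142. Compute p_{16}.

Plug in j = 1, 2, 3: A + B + 3C = 14; 2A + B + 9C = 48; 3A + B + 27C = 142.
Subtracting the first from the second: A + 6C = 34.
Subtracting the second from the third: A + 18C = 94.
Solving: C = 5, A = 4, then B = -5.
So p_j = 4·j + (-5) + 5·3^j; at j=16 this is 215233664.

215233664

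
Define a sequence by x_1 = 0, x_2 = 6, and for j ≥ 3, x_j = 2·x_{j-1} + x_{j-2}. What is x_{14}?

Iterate the recurrence:
x_3 = 12  x_4 = 30  x_5 = 72  …  x_{11} = 14268  x_{12} = 34446  x_{13} = 83160  x_{14} = 200766.

200766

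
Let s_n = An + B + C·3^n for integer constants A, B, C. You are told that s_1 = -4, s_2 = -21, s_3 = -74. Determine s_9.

-59036

At n = 1, 2, 3: A + B + 3C = -4; 2A + B + 9C = -21; 3A + B + 27C = -74.
Subtracting the first from the second: A + 6C = -17.
Subtracting the second from the third: A + 18C = -53.
Solving: C = -3, A = 1, then B = 4.
Hence s_9 = 1·9 + 4 + (-3)·19683 = -59036.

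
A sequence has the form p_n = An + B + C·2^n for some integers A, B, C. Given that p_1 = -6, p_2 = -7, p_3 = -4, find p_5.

At n = 1, 2, 3: A + B + 2C = -6; 2A + B + 4C = -7; 3A + B + 8C = -4.
Subtracting the first from the second: A + 2C = -1.
Subtracting the second from the third: A + 4C = 3.
Solving: C = 2, A = -5, then B = -5.
So p_n = -5·n + (-5) + 2·2^n; at n=5 this is 34.

34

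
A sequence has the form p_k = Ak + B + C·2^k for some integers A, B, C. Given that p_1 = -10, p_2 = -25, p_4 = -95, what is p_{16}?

-327755

Plug in k = 1, 2, 4: A + B + 2C = -10; 2A + B + 4C = -25; 4A + B + 16C = -95.
Subtracting the first from the second: A + 2C = -15.
Subtracting the second from the third: 2A + 12C = -70.
Solving: C = -5, A = -5, then B = 5.
Therefore p_{16} = -80 + 5 + (-5)·65536 = -327755.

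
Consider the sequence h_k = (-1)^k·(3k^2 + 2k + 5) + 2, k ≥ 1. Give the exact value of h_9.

-264

(-1)^9 = -1; 3k^2 + 2k + 5 at k=9 is 266; so h_9 = -264.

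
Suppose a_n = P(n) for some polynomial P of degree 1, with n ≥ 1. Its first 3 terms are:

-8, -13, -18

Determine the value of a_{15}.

1st diffs: -5, -5 (constant).
So a_n = -5n - 3.
Evaluating at n = 15 gives a_{15} = -78.

-78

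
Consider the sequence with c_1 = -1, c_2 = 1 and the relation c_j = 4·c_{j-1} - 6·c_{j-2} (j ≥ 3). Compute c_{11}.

c_3 = 10;  c_4 = 34;  c_5 = 76;  c_6 = 100;  c_7 = -56;  c_8 = -824;  c_9 = -2960;  c_{10} = -6896;  c_{11} = -9824.

-9824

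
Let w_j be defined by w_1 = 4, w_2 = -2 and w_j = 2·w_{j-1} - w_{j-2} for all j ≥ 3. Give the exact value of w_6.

Iterate the recurrence:
w_3 = -8, w_4 = -14, w_5 = -20, w_6 = -26.
(Characteristic roots are 1 and 1.)

-26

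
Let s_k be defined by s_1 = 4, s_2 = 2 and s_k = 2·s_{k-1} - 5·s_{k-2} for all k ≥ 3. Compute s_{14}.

Compute successive terms:
s_3 = -16  s_4 = -42  s_5 = -4  …  s_{11} = 4064  s_{12} = 28518  s_{13} = 36716  s_{14} = -69158.

-69158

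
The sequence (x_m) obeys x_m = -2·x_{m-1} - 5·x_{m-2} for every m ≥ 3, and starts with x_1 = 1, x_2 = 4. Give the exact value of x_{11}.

8027

x_3 = -13; x_4 = 6; x_5 = 53; x_6 = -136; x_7 = 7; x_8 = 666; x_9 = -1367; x_{10} = -596; x_{11} = 8027.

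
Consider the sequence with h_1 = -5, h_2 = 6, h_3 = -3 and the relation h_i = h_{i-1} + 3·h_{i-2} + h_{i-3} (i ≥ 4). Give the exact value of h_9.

403

Compute successive terms:
h_4 = 10  h_5 = 7  h_6 = 34  h_7 = 65  h_8 = 174  h_9 = 403.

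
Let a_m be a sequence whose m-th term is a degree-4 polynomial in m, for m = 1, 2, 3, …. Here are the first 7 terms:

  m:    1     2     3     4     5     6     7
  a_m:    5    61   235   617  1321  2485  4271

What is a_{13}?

40145

1st diffs: 56, 174, 382, 704, 1164, 1786.
2nd diffs: 118, 208, 322, 460, 622.
3rd diffs: 90, 114, 138, 162.
4th diffs: 24, 24, 24 (constant).
So a_m = m^4 + 5m^3 + 4m^2 - 6m + 1.
Evaluating at m = 13 gives a_{13} = 40145.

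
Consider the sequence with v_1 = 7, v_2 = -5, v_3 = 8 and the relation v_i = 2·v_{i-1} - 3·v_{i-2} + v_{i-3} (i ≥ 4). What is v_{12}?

Compute successive terms:
v_4 = 38;  v_5 = 47;  v_6 = -12;  v_7 = -127;  v_8 = -171;  v_9 = 27;  v_{10} = 440;  v_{11} = 628;  v_{12} = -37.

-37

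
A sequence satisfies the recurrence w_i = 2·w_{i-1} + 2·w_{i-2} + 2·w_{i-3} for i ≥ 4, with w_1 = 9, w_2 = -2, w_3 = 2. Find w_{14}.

Iterate the recurrence:
w_4 = 18, w_5 = 36, w_6 = 112, …, w_{11} = 23936, w_{12} = 69888, w_{13} = 204048, w_{14} = 595744.

595744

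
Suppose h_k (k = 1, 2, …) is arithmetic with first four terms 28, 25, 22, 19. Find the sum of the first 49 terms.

Common difference d = -3.
h_k = 28 + (k - 1)·(-3).
h_{49} = -116; S = 49·(28 + (-116))/2 = -2156.

-2156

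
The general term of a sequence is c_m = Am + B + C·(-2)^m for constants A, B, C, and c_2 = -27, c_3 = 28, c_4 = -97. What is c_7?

Write the equations: 2A + B + 4C = -27; 3A + B - 8C = 28; 4A + B + 16C = -97.
Subtracting the first from the second: A - 12C = 55.
Subtracting the second from the third: A + 24C = -125.
Solving: C = -5, A = -5, then B = 3.
Therefore c_7 = -35 + 3 + (-5)·(-128) = 608.

608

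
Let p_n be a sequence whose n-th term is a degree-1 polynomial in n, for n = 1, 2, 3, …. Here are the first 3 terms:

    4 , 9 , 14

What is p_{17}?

1st diffs: 5, 5 (constant).
So p_n = 5n - 1.
Evaluating at n = 17 gives p_{17} = 84.

84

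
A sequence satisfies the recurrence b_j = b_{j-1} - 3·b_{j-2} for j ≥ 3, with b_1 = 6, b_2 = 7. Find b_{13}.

Iterate the recurrence:
b_3 = -11; b_4 = -32; b_5 = 1; …; b_{10} = 112; b_{11} = 1549; b_{12} = 1213; b_{13} = -3434.

-3434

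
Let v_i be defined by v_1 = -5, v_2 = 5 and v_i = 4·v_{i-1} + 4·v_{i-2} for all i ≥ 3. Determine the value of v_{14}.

Iterate the recurrence:
v_3 = 0  v_4 = 20  v_5 = 80  …  v_{11} = 1044480  v_{12} = 5043200  v_{13} = 24350720  v_{14} = 117575680.

117575680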